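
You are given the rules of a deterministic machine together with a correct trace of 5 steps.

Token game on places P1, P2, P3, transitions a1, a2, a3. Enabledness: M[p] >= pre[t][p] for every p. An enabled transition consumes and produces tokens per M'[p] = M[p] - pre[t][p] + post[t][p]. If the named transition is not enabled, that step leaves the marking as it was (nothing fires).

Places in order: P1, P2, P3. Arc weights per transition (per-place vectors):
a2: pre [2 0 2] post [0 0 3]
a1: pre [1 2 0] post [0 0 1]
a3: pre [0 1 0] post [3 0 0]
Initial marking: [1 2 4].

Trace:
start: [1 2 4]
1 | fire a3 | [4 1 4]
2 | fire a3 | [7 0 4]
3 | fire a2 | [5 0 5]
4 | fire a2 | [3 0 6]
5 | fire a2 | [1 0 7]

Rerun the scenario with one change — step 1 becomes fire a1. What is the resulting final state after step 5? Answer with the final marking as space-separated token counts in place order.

(re-executing from step 1 with the substitution; state before step 1: [1 2 4])
1 | fire a1 | [0 0 5]
2 | fire a3 | [0 0 5]
3 | fire a2 | [0 0 5]
4 | fire a2 | [0 0 5]
5 | fire a2 | [0 0 5]

0 0 5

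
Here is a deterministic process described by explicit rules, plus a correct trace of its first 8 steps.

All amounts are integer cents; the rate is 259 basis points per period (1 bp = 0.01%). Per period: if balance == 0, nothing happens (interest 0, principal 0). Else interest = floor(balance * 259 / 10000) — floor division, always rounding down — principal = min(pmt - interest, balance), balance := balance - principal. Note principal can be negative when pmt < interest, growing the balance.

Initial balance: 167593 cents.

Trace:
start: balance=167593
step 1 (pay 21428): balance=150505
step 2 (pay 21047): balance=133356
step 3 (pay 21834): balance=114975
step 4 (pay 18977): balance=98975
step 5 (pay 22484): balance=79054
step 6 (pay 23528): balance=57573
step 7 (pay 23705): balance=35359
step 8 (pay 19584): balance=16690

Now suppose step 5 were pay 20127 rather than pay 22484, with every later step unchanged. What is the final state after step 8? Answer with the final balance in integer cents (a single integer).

(re-executing from step 5 with the substitution; state before step 5: balance=98975)
step 5 (pay 20127): balance=81411
step 6 (pay 23528): balance=59991
step 7 (pay 23705): balance=37839
step 8 (pay 19584): balance=19235

19235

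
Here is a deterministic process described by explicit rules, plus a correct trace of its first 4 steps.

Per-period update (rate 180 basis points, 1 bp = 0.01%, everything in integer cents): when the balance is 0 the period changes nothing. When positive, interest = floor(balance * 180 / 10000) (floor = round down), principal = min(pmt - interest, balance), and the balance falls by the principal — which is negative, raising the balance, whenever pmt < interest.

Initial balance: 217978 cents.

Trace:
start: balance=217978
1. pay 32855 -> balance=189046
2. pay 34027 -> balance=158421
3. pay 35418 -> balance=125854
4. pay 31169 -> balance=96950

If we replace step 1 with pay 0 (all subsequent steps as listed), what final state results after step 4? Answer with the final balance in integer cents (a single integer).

(re-executing from step 1 with the substitution; state before step 1: balance=217978)
1. pay 0 -> balance=221901
2. pay 34027 -> balance=191868
3. pay 35418 -> balance=159903
4. pay 31169 -> balance=131612

131612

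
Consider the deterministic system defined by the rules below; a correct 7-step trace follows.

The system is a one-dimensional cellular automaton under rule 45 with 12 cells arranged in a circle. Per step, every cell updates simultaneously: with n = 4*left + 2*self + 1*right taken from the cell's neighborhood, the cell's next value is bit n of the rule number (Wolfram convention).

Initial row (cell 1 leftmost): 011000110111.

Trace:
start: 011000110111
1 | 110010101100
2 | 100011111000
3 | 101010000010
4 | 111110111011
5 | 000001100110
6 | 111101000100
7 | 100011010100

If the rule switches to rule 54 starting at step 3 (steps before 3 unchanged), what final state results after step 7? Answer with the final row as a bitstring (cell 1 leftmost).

(re-executing steps 3..7 under rule 54; state before step 3: 100011111000)
3 | 110100000101
4 | 001110001110
5 | 010001010001
6 | 111011111011
7 | 000100000100

000100000100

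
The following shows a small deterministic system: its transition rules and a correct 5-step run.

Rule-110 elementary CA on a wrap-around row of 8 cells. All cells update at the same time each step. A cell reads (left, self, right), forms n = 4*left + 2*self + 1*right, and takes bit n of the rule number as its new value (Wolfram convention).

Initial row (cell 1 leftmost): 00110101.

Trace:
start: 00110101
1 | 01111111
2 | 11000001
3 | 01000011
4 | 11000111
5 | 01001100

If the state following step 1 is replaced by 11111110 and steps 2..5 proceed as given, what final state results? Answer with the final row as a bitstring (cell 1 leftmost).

10011000

state after step 1 := 11111110
2 | 10000011
3 | 10000110
4 | 10001111
5 | 10011000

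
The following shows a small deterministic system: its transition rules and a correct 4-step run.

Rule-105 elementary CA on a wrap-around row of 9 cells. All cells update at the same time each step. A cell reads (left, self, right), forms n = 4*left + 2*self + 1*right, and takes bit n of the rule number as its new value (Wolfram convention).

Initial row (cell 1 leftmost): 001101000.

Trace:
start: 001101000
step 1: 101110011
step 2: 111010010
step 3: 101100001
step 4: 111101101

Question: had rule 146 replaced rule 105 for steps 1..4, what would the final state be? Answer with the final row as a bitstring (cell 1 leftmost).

001001000

(re-executing steps 1..4 under rule 146; state before step 1: 001101000)
step 1: 010000100
step 2: 101001010
step 3: 000110000
step 4: 001001000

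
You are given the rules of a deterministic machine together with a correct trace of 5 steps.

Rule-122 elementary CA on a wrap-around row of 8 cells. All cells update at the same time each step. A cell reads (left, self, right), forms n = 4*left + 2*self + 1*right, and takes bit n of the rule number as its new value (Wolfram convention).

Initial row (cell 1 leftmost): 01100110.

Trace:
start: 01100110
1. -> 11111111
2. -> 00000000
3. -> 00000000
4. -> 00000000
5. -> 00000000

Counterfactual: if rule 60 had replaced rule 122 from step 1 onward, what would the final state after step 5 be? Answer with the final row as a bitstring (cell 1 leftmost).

00000000

(re-executing steps 1..5 under rule 60; state before step 1: 01100110)
1. -> 01010101
2. -> 11111111
3. -> 00000000
4. -> 00000000
5. -> 00000000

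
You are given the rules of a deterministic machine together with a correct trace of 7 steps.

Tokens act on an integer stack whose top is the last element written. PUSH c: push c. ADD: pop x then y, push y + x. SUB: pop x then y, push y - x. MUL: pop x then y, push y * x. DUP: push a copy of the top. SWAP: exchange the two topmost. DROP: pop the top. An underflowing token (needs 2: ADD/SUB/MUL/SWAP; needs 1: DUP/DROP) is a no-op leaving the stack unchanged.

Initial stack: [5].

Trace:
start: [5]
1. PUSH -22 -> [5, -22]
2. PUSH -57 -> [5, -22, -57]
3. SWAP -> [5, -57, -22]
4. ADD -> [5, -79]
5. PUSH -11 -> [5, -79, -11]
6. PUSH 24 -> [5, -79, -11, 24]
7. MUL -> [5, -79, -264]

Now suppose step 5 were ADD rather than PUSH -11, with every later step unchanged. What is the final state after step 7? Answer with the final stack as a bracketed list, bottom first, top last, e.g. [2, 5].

(re-executing from step 5 with the substitution; state before step 5: [5, -79])
5. ADD -> [-74]
6. PUSH 24 -> [-74, 24]
7. MUL -> [-1776]

[-1776]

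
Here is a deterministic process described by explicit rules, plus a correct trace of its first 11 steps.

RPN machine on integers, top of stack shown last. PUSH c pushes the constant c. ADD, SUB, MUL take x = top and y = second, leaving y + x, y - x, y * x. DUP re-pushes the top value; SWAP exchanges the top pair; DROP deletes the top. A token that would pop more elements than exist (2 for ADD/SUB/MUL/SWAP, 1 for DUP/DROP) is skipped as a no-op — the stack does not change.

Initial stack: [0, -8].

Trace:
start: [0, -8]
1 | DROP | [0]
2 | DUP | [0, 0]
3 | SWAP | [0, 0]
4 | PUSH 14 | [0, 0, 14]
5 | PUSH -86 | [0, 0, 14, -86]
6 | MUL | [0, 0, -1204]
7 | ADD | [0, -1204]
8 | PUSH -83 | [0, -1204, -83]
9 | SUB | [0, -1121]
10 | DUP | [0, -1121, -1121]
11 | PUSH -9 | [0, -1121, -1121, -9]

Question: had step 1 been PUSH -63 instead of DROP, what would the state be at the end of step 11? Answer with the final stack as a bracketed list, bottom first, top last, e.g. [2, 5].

[0, -8, -63, -1184, -1184, -9]

(re-executing from step 1 with the substitution; state before step 1: [0, -8])
1 | PUSH -63 | [0, -8, -63]
2 | DUP | [0, -8, -63, -63]
3 | SWAP | [0, -8, -63, -63]
4 | PUSH 14 | [0, -8, -63, -63, 14]
5 | PUSH -86 | [0, -8, -63, -63, 14, -86]
6 | MUL | [0, -8, -63, -63, -1204]
7 | ADD | [0, -8, -63, -1267]
8 | PUSH -83 | [0, -8, -63, -1267, -83]
9 | SUB | [0, -8, -63, -1184]
10 | DUP | [0, -8, -63, -1184, -1184]
11 | PUSH -9 | [0, -8, -63, -1184, -1184, -9]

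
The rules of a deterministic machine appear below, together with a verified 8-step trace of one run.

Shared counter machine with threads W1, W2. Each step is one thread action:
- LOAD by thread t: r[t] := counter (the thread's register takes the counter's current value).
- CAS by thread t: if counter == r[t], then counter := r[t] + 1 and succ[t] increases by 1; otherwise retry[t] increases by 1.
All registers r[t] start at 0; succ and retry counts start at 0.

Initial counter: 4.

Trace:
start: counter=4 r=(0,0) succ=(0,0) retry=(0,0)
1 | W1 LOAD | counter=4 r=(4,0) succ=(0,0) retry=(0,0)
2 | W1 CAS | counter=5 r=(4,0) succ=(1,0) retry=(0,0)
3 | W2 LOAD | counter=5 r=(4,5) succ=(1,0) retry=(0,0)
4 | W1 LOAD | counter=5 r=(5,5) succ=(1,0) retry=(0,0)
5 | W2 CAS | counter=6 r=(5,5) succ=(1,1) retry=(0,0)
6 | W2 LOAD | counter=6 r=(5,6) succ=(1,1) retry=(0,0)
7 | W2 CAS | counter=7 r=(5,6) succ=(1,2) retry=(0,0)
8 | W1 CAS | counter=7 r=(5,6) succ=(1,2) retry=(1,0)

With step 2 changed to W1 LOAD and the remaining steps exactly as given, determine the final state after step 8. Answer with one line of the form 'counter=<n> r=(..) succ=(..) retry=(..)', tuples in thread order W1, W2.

counter=6 r=(4,5) succ=(0,2) retry=(1,0)

(re-executing from step 2 with the substitution; state before step 2: counter=4 r=(4,0) succ=(0,0) retry=(0,0))
2 | W1 LOAD | counter=4 r=(4,0) succ=(0,0) retry=(0,0)
3 | W2 LOAD | counter=4 r=(4,4) succ=(0,0) retry=(0,0)
4 | W1 LOAD | counter=4 r=(4,4) succ=(0,0) retry=(0,0)
5 | W2 CAS | counter=5 r=(4,4) succ=(0,1) retry=(0,0)
6 | W2 LOAD | counter=5 r=(4,5) succ=(0,1) retry=(0,0)
7 | W2 CAS | counter=6 r=(4,5) succ=(0,2) retry=(0,0)
8 | W1 CAS | counter=6 r=(4,5) succ=(0,2) retry=(1,0)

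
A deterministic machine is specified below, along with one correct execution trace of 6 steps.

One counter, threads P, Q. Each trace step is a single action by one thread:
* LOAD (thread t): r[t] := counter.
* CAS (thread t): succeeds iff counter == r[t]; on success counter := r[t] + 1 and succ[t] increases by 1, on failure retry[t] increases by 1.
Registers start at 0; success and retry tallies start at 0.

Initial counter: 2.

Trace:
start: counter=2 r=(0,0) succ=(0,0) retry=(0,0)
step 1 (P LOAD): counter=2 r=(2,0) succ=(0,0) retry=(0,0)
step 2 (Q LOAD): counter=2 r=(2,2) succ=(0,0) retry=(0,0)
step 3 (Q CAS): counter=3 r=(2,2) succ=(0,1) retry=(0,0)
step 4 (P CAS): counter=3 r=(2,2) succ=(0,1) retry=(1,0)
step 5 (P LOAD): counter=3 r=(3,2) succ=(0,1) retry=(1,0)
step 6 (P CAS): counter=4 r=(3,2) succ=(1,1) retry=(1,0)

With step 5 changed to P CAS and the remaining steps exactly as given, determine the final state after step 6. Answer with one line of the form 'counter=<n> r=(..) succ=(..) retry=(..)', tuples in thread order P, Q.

(re-executing from step 5 with the substitution; state before step 5: counter=3 r=(2,2) succ=(0,1) retry=(1,0))
step 5 (P CAS): counter=3 r=(2,2) succ=(0,1) retry=(2,0)
step 6 (P CAS): counter=3 r=(2,2) succ=(0,1) retry=(3,0)

counter=3 r=(2,2) succ=(0,1) retry=(3,0)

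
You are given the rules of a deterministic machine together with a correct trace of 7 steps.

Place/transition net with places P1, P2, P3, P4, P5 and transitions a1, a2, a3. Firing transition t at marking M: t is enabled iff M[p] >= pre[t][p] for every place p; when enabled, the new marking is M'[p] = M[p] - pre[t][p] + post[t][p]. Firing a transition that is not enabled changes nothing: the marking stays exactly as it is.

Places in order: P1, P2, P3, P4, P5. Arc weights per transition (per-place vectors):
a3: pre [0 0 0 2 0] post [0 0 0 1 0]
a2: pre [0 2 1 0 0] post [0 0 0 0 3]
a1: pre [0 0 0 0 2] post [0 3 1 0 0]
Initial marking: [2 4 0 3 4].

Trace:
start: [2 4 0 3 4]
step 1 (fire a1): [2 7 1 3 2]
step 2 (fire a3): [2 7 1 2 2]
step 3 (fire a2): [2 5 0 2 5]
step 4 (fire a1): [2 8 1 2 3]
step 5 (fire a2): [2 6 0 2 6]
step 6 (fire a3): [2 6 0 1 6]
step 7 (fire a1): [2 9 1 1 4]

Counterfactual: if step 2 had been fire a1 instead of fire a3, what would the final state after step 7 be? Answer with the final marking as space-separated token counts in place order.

2 12 2 2 2

(re-executing from step 2 with the substitution; state before step 2: [2 7 1 3 2])
step 2 (fire a1): [2 10 2 3 0]
step 3 (fire a2): [2 8 1 3 3]
step 4 (fire a1): [2 11 2 3 1]
step 5 (fire a2): [2 9 1 3 4]
step 6 (fire a3): [2 9 1 2 4]
step 7 (fire a1): [2 12 2 2 2]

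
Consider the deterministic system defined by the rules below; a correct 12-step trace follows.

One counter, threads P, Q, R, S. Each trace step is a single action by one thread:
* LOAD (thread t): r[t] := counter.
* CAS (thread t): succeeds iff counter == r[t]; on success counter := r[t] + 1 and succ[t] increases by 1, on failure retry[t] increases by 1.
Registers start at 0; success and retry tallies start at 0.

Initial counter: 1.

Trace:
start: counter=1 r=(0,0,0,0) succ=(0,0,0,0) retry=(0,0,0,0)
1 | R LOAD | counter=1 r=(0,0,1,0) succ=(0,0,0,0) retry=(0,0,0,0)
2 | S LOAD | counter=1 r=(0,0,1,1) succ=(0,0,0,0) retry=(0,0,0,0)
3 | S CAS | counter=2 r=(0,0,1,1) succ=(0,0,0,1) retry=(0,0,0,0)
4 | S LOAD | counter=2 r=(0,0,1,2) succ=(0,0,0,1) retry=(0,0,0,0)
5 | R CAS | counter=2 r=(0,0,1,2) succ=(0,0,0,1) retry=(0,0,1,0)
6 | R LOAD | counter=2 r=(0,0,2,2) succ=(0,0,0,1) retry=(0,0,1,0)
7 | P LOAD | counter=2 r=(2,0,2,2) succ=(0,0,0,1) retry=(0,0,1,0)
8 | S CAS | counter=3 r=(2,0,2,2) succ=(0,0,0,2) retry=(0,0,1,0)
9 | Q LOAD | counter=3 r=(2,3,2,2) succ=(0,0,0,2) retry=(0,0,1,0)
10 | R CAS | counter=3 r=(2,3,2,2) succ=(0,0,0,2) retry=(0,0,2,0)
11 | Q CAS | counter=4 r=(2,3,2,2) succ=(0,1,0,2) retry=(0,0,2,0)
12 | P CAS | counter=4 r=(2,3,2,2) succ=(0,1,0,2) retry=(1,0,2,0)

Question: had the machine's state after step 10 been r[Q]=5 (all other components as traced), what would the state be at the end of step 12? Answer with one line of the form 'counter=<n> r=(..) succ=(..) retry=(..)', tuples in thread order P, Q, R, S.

counter=3 r=(2,5,2,2) succ=(0,0,0,2) retry=(1,1,2,0)

state after step 10 := counter=3 r=(2,5,2,2) succ=(0,0,0,2) retry=(0,0,2,0)
11 | Q CAS | counter=3 r=(2,5,2,2) succ=(0,0,0,2) retry=(0,1,2,0)
12 | P CAS | counter=3 r=(2,5,2,2) succ=(0,0,0,2) retry=(1,1,2,0)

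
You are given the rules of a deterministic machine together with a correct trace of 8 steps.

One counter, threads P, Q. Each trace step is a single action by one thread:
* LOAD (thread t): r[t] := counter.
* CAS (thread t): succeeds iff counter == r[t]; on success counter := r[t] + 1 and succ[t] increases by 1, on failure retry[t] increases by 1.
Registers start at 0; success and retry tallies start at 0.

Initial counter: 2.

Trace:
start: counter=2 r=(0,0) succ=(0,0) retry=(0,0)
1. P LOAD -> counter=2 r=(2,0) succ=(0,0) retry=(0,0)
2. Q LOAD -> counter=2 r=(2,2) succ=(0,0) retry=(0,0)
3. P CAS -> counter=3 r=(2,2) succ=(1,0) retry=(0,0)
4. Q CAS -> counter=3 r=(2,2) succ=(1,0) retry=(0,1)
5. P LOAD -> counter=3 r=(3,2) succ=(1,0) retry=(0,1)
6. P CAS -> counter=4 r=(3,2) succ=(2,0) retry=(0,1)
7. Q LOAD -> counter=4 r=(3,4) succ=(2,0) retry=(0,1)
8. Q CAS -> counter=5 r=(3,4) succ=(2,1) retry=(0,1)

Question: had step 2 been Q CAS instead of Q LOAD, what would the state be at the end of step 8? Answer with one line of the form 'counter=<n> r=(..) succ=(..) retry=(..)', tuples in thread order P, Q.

counter=5 r=(3,4) succ=(2,1) retry=(0,2)

(re-executing from step 2 with the substitution; state before step 2: counter=2 r=(2,0) succ=(0,0) retry=(0,0))
2. Q CAS -> counter=2 r=(2,0) succ=(0,0) retry=(0,1)
3. P CAS -> counter=3 r=(2,0) succ=(1,0) retry=(0,1)
4. Q CAS -> counter=3 r=(2,0) succ=(1,0) retry=(0,2)
5. P LOAD -> counter=3 r=(3,0) succ=(1,0) retry=(0,2)
6. P CAS -> counter=4 r=(3,0) succ=(2,0) retry=(0,2)
7. Q LOAD -> counter=4 r=(3,4) succ=(2,0) retry=(0,2)
8. Q CAS -> counter=5 r=(3,4) succ=(2,1) retry=(0,2)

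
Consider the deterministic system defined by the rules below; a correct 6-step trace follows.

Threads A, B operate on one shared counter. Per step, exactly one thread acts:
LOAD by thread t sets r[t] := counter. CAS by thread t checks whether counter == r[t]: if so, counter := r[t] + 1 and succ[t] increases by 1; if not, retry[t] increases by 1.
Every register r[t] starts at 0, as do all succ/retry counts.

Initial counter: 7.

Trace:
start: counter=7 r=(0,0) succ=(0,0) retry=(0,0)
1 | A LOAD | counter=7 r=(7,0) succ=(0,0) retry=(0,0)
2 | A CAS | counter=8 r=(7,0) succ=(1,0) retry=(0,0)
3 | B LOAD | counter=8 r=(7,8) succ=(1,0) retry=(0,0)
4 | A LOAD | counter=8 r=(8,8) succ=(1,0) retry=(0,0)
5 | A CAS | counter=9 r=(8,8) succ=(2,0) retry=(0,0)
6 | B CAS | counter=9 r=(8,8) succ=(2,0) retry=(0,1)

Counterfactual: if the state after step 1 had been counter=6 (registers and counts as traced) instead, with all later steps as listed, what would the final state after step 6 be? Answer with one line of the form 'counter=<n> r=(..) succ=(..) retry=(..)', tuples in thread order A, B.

counter=7 r=(6,6) succ=(1,0) retry=(1,1)

state after step 1 := counter=6 r=(7,0) succ=(0,0) retry=(0,0)
2 | A CAS | counter=6 r=(7,0) succ=(0,0) retry=(1,0)
3 | B LOAD | counter=6 r=(7,6) succ=(0,0) retry=(1,0)
4 | A LOAD | counter=6 r=(6,6) succ=(0,0) retry=(1,0)
5 | A CAS | counter=7 r=(6,6) succ=(1,0) retry=(1,0)
6 | B CAS | counter=7 r=(6,6) succ=(1,0) retry=(1,1)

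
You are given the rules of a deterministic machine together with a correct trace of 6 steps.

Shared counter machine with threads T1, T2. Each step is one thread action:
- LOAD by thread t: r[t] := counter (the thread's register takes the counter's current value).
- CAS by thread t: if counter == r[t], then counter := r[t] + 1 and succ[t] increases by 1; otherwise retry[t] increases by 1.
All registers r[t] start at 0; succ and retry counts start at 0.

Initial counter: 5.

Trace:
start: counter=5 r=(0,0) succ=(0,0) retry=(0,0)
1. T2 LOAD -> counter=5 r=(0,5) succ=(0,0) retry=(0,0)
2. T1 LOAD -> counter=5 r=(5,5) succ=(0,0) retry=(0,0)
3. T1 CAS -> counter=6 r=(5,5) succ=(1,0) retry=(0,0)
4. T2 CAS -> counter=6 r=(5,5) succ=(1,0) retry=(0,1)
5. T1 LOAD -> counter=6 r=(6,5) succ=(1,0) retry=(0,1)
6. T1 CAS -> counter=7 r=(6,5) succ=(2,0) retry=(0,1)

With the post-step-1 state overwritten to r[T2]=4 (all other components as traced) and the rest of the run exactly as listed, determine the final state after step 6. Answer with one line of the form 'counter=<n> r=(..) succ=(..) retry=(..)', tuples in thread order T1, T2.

counter=7 r=(6,4) succ=(2,0) retry=(0,1)

state after step 1 := counter=5 r=(0,4) succ=(0,0) retry=(0,0)
2. T1 LOAD -> counter=5 r=(5,4) succ=(0,0) retry=(0,0)
3. T1 CAS -> counter=6 r=(5,4) succ=(1,0) retry=(0,0)
4. T2 CAS -> counter=6 r=(5,4) succ=(1,0) retry=(0,1)
5. T1 LOAD -> counter=6 r=(6,4) succ=(1,0) retry=(0,1)
6. T1 CAS -> counter=7 r=(6,4) succ=(2,0) retry=(0,1)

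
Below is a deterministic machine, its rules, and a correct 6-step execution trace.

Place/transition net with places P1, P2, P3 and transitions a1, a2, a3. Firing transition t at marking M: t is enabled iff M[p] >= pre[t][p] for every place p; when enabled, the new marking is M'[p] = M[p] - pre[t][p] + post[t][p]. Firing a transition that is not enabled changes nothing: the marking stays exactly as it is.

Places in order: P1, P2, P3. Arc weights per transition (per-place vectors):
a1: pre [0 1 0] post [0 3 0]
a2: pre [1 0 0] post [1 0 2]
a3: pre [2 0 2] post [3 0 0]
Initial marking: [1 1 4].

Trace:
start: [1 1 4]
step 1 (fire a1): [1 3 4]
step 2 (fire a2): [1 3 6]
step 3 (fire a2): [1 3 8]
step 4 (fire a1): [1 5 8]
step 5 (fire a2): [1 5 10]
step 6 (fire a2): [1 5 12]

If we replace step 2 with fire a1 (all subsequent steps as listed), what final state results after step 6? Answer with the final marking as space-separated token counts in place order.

(re-executing from step 2 with the substitution; state before step 2: [1 3 4])
step 2 (fire a1): [1 5 4]
step 3 (fire a2): [1 5 6]
step 4 (fire a1): [1 7 6]
step 5 (fire a2): [1 7 8]
step 6 (fire a2): [1 7 10]

1 7 10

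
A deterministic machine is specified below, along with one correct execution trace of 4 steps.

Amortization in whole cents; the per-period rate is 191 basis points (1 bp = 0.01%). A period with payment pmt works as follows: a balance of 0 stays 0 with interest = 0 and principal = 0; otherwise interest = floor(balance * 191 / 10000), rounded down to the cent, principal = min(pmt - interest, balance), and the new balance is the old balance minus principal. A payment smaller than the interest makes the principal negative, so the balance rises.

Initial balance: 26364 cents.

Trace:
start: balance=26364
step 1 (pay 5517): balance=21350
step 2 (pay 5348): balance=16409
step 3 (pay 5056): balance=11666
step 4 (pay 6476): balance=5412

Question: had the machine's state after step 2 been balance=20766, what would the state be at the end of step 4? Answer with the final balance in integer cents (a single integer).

9937

state after step 2 := balance=20766
step 3 (pay 5056): balance=16106
step 4 (pay 6476): balance=9937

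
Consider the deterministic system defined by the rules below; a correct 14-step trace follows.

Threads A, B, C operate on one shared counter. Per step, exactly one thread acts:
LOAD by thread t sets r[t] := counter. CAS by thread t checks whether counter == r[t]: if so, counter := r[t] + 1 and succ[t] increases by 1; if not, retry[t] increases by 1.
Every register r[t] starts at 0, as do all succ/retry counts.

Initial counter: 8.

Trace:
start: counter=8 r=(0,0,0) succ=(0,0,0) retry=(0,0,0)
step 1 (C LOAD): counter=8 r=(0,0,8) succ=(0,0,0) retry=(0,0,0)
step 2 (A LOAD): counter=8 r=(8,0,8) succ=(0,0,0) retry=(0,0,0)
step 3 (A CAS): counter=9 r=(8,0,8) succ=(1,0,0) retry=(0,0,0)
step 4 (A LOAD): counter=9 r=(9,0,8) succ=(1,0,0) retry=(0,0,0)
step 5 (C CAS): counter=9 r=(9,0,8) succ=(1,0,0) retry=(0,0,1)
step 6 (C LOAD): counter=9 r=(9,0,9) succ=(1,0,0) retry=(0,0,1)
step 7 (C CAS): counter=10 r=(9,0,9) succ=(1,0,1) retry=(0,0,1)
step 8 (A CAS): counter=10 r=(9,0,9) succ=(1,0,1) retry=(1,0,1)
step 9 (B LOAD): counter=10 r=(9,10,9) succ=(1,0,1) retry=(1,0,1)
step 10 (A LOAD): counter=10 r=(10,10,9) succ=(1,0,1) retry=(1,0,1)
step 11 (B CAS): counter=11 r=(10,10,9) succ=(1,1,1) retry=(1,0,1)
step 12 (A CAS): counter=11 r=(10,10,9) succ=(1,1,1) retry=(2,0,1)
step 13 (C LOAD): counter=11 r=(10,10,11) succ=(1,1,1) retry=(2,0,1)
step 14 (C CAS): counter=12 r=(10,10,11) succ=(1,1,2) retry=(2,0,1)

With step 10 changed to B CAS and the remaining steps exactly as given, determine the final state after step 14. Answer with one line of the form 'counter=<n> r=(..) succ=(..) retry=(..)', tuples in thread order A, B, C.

counter=12 r=(9,10,11) succ=(1,1,2) retry=(2,1,1)

(re-executing from step 10 with the substitution; state before step 10: counter=10 r=(9,10,9) succ=(1,0,1) retry=(1,0,1))
step 10 (B CAS): counter=11 r=(9,10,9) succ=(1,1,1) retry=(1,0,1)
step 11 (B CAS): counter=11 r=(9,10,9) succ=(1,1,1) retry=(1,1,1)
step 12 (A CAS): counter=11 r=(9,10,9) succ=(1,1,1) retry=(2,1,1)
step 13 (C LOAD): counter=11 r=(9,10,11) succ=(1,1,1) retry=(2,1,1)
step 14 (C CAS): counter=12 r=(9,10,11) succ=(1,1,2) retry=(2,1,1)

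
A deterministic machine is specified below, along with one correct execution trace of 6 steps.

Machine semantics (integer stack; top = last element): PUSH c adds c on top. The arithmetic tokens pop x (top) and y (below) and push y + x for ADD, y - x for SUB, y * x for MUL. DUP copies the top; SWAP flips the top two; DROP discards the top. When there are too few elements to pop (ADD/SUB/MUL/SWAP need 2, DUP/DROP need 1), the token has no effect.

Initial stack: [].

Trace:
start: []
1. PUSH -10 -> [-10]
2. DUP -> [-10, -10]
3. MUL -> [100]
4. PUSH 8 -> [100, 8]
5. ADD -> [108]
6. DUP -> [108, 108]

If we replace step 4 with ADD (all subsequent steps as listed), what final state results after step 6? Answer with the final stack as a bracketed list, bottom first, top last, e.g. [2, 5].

(re-executing from step 4 with the substitution; state before step 4: [100])
4. ADD -> [100]
5. ADD -> [100]
6. DUP -> [100, 100]

[100, 100]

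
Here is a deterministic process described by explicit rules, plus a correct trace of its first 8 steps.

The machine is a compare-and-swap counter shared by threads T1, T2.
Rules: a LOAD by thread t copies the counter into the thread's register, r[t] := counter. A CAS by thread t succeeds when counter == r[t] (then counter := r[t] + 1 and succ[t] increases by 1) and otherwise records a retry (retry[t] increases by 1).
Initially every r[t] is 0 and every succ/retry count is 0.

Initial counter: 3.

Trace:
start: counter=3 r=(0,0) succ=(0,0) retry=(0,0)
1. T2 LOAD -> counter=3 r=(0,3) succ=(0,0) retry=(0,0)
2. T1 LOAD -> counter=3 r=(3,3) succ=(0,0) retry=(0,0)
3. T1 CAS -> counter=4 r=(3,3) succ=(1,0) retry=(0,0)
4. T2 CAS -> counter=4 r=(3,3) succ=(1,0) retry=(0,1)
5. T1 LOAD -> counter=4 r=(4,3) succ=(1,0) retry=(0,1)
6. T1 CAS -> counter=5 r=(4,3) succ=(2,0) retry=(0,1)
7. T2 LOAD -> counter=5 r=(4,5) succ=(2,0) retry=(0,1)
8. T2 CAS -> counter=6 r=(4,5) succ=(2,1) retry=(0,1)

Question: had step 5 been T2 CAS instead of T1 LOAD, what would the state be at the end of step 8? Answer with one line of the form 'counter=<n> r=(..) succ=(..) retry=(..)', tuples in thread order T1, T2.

counter=5 r=(3,4) succ=(1,1) retry=(1,2)

(re-executing from step 5 with the substitution; state before step 5: counter=4 r=(3,3) succ=(1,0) retry=(0,1))
5. T2 CAS -> counter=4 r=(3,3) succ=(1,0) retry=(0,2)
6. T1 CAS -> counter=4 r=(3,3) succ=(1,0) retry=(1,2)
7. T2 LOAD -> counter=4 r=(3,4) succ=(1,0) retry=(1,2)
8. T2 CAS -> counter=5 r=(3,4) succ=(1,1) retry=(1,2)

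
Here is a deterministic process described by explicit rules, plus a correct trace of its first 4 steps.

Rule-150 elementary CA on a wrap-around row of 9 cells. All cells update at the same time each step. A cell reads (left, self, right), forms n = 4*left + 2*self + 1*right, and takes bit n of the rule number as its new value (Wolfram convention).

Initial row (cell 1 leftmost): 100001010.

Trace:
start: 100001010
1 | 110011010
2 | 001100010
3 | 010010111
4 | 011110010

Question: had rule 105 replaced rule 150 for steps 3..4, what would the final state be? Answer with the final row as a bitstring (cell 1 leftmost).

(re-executing steps 3..4 under rule 105; state before step 3: 001100010)
3 | 101101000
4 | 011110010

011110010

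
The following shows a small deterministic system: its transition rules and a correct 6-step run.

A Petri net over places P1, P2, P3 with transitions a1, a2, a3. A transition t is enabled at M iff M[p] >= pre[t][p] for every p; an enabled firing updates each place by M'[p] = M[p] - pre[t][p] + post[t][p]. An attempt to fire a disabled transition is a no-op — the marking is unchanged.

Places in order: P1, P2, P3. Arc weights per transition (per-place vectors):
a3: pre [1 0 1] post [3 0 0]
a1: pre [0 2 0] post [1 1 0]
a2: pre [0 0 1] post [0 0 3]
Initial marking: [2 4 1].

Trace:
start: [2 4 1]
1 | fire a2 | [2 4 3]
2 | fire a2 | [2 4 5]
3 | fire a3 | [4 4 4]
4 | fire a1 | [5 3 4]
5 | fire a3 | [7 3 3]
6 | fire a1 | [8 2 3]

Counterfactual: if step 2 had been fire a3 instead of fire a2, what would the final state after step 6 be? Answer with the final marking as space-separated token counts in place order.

(re-executing from step 2 with the substitution; state before step 2: [2 4 3])
2 | fire a3 | [4 4 2]
3 | fire a3 | [6 4 1]
4 | fire a1 | [7 3 1]
5 | fire a3 | [9 3 0]
6 | fire a1 | [10 2 0]

10 2 0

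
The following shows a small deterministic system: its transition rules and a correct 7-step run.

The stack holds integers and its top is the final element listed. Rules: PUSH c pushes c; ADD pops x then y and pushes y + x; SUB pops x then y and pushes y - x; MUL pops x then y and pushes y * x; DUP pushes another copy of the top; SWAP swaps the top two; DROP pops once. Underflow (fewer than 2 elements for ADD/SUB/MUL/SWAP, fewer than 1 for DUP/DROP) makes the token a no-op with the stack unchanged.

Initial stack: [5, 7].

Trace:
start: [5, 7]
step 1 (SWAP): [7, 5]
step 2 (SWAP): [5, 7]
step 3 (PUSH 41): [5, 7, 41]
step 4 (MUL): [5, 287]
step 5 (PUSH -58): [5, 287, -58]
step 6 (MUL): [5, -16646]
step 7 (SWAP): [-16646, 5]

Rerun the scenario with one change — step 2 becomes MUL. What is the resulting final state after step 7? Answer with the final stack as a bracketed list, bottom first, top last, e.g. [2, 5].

[-83230]

(re-executing from step 2 with the substitution; state before step 2: [7, 5])
step 2 (MUL): [35]
step 3 (PUSH 41): [35, 41]
step 4 (MUL): [1435]
step 5 (PUSH -58): [1435, -58]
step 6 (MUL): [-83230]
step 7 (SWAP): [-83230]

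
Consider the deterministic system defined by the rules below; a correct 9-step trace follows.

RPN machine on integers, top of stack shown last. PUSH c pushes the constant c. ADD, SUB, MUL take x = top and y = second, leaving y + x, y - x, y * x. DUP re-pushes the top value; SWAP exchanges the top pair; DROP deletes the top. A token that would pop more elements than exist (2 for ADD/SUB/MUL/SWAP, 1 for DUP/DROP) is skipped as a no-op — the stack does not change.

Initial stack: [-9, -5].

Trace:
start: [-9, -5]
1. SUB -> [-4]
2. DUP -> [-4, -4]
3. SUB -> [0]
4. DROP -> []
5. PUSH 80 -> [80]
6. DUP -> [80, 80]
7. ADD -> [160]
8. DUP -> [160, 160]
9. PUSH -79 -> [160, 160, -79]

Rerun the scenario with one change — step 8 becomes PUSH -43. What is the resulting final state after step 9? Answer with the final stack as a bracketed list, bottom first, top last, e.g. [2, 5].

[160, -43, -79]

(re-executing from step 8 with the substitution; state before step 8: [160])
8. PUSH -43 -> [160, -43]
9. PUSH -79 -> [160, -43, -79]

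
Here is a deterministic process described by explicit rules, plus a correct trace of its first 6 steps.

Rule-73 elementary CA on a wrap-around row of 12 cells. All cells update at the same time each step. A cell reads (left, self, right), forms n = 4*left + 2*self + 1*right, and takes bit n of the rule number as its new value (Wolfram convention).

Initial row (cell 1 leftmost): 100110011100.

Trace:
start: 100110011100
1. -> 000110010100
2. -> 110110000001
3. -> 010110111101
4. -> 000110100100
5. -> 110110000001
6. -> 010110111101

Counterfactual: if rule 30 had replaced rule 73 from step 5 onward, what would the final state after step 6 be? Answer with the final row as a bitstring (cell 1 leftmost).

011011100001

(re-executing steps 5..6 under rule 30; state before step 5: 000110100100)
5. -> 001100111110
6. -> 011011100001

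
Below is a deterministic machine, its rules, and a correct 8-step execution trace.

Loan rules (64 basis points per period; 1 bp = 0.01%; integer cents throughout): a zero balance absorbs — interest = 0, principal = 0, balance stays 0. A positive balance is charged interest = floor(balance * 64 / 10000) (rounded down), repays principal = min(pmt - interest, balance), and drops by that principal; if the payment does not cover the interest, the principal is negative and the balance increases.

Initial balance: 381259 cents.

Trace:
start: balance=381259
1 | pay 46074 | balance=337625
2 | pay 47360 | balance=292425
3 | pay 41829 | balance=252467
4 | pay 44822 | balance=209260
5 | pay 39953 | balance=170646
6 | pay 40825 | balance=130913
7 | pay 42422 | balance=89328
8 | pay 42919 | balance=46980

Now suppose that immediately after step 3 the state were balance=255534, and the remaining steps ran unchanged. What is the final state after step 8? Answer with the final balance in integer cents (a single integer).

50147

state after step 3 := balance=255534
4 | pay 44822 | balance=212347
5 | pay 39953 | balance=173753
6 | pay 40825 | balance=134040
7 | pay 42422 | balance=92475
8 | pay 42919 | balance=50147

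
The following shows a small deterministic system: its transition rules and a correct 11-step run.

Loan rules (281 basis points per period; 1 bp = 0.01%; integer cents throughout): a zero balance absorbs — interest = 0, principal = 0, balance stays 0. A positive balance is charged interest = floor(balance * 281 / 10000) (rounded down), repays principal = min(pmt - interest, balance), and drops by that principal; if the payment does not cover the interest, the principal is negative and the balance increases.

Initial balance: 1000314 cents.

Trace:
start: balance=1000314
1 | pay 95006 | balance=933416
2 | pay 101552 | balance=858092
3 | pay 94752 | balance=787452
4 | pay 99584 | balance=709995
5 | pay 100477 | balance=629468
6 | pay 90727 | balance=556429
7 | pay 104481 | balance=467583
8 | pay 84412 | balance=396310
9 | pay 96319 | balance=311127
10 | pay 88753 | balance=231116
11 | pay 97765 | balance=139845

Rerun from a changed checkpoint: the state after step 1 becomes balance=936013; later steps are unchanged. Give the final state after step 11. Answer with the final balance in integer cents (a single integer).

state after step 1 := balance=936013
2 | pay 101552 | balance=860762
3 | pay 94752 | balance=790197
4 | pay 99584 | balance=712817
5 | pay 100477 | balance=632370
6 | pay 90727 | balance=559412
7 | pay 104481 | balance=470650
8 | pay 84412 | balance=399463
9 | pay 96319 | balance=314368
10 | pay 88753 | balance=234448
11 | pay 97765 | balance=143270

143270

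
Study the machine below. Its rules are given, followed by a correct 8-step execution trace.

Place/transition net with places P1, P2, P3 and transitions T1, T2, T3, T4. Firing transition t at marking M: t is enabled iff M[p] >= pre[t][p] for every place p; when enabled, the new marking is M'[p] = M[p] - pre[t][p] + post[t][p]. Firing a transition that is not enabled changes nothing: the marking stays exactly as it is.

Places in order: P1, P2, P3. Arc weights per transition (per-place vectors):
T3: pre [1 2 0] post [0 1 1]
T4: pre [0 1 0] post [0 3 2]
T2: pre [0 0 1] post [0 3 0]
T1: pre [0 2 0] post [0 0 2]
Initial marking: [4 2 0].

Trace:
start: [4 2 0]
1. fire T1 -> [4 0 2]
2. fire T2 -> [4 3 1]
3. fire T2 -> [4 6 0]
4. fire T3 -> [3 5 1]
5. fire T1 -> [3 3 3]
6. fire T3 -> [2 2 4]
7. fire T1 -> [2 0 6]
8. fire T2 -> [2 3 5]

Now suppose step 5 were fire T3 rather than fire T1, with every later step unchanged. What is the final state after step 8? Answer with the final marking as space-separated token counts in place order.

1 4 4

(re-executing from step 5 with the substitution; state before step 5: [3 5 1])
5. fire T3 -> [2 4 2]
6. fire T3 -> [1 3 3]
7. fire T1 -> [1 1 5]
8. fire T2 -> [1 4 4]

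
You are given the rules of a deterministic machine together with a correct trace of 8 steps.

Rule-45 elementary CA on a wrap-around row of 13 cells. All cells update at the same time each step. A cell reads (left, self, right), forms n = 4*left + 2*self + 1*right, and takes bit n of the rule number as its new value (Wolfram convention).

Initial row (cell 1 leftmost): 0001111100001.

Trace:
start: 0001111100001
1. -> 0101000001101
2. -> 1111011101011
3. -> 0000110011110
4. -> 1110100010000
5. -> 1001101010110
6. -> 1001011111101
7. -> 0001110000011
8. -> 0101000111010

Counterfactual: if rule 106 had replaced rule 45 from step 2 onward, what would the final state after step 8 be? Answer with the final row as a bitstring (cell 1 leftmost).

(re-executing steps 2..8 under rule 106; state before step 2: 0101000001101)
2. -> 1010000011110
3. -> 0100000110011
4. -> 1000001110111
5. -> 1000011011100
6. -> 0000111110101
7. -> 0001100011010
8. -> 0011100111100

0011100111100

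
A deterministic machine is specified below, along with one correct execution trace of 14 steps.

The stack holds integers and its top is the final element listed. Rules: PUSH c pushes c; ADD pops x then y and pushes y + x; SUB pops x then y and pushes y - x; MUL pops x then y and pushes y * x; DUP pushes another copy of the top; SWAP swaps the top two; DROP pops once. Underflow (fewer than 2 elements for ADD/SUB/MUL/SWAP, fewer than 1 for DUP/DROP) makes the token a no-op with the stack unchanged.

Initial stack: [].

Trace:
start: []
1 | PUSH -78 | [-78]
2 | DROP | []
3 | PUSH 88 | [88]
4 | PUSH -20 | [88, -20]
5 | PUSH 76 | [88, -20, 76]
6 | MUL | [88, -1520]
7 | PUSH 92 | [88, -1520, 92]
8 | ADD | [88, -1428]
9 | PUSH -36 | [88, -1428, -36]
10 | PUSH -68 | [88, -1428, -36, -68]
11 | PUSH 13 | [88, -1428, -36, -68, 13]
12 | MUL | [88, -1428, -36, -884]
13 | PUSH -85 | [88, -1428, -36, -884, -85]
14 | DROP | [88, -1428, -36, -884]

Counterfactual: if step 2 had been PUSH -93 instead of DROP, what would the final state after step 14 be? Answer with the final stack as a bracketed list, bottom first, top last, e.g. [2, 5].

(re-executing from step 2 with the substitution; state before step 2: [-78])
2 | PUSH -93 | [-78, -93]
3 | PUSH 88 | [-78, -93, 88]
4 | PUSH -20 | [-78, -93, 88, -20]
5 | PUSH 76 | [-78, -93, 88, -20, 76]
6 | MUL | [-78, -93, 88, -1520]
7 | PUSH 92 | [-78, -93, 88, -1520, 92]
8 | ADD | [-78, -93, 88, -1428]
9 | PUSH -36 | [-78, -93, 88, -1428, -36]
10 | PUSH -68 | [-78, -93, 88, -1428, -36, -68]
11 | PUSH 13 | [-78, -93, 88, -1428, -36, -68, 13]
12 | MUL | [-78, -93, 88, -1428, -36, -884]
13 | PUSH -85 | [-78, -93, 88, -1428, -36, -884, -85]
14 | DROP | [-78, -93, 88, -1428, -36, -884]

[-78, -93, 88, -1428, -36, -884]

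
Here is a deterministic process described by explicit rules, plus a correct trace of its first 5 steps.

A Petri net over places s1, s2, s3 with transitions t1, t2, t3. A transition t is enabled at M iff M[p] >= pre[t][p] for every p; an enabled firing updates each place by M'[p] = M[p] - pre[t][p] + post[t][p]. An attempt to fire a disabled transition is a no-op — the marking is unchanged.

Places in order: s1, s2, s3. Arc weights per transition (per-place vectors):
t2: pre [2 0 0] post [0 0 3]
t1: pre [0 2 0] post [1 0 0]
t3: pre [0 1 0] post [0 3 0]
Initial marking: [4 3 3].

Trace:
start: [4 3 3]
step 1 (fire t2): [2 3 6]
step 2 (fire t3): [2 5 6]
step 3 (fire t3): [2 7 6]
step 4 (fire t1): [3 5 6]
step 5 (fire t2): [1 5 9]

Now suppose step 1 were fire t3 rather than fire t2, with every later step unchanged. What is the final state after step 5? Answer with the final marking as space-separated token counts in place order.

3 7 6

(re-executing from step 1 with the substitution; state before step 1: [4 3 3])
step 1 (fire t3): [4 5 3]
step 2 (fire t3): [4 7 3]
step 3 (fire t3): [4 9 3]
step 4 (fire t1): [5 7 3]
step 5 (fire t2): [3 7 6]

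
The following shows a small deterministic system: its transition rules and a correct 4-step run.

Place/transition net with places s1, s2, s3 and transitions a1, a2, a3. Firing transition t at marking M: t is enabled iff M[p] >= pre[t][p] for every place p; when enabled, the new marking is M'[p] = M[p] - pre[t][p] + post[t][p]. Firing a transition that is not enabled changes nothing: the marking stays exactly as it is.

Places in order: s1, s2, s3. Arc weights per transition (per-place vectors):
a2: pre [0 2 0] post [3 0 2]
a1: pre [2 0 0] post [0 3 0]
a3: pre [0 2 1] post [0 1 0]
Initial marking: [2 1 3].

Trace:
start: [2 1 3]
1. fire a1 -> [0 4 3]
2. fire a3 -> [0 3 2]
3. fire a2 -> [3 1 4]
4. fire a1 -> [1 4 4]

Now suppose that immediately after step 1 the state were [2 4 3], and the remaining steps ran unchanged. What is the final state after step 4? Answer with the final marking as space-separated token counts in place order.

3 4 4

state after step 1 := [2 4 3]
2. fire a3 -> [2 3 2]
3. fire a2 -> [5 1 4]
4. fire a1 -> [3 4 4]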